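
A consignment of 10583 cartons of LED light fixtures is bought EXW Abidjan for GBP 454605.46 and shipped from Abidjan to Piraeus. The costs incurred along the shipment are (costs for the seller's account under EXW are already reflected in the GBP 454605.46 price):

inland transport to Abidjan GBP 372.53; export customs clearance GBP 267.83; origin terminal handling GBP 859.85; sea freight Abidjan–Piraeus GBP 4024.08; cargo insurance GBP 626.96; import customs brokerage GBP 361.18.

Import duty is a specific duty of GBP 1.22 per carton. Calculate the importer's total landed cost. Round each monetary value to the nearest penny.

Total landed cost: GBP 474029.15

EXW: the seller makes goods available at their premises; the buyer bears all onward costs.
CIF value = EXW price + inland to port + export clearance + origin terminal + freight + insurance = 454605.46 + 372.53 + 267.83 + 859.85 + 4024.08 + 626.96 = 460756.71
Import duty = 10583 × 1.22 = 12911.26
Buyer bears: inland to port 372.53 + export clearance 267.83 + origin terminal 859.85 + freight 4024.08 + insurance 626.96 + brokerage 361.18 + duty 12911.26 = 19423.69
Landed cost = invoice 454605.46 + 19423.69 = 474029.15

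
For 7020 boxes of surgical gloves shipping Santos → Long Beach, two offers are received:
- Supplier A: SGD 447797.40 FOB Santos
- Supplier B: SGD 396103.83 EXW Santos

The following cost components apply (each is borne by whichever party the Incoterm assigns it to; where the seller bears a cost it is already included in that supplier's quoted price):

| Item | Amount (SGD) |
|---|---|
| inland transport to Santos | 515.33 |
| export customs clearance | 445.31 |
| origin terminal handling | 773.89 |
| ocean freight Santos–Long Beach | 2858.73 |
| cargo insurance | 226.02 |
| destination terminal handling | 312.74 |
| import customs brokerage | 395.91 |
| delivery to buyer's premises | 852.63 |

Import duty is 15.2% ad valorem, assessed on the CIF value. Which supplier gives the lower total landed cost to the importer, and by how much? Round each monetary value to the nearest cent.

Supplier A (FOB):
CIF value = FOB price + freight + insurance = 447797.40 + 2858.73 + 226.02 = 450882.15
Import duty = 450882.15 × 15.2% = 68534.09
Buyer bears (A): 2858.73 + 226.02 + 312.74 + 395.91 + 852.63 = 4646.03
Landed cost (A) = invoice 447797.40 + 4646.03 + duty 68534.09 = 520977.52
Supplier B (EXW):
CIF value = EXW price + inland to port + export clearance + origin terminal + freight + insurance = 396103.83 + 515.33 + 445.31 + 773.89 + 2858.73 + 226.02 = 400923.11
Import duty = 400923.11 × 15.2% = 60940.31
Buyer bears (B): 515.33 + 445.31 + 773.89 + 2858.73 + 226.02 + 312.74 + 395.91 + 852.63 = 6380.56
Landed cost (B) = invoice 396103.83 + 6380.56 + duty 60940.31 = 463424.70
Difference = |520977.52 − 463424.70| = 57552.82

Supplier B is cheaper by SGD 57552.82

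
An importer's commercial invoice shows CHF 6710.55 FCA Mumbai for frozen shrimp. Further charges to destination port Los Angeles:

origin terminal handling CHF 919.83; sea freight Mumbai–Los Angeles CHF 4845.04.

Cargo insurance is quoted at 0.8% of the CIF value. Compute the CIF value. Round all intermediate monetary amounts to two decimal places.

CIF value: CHF 12576.03

Let C be the CIF value. C = FCA price + pre-shipment costs + freight + 0.8% × C
C − 0.8% × C = 6710.55 + 919.83 + 4845.04
0.992 × C = 12475.42
C = 12475.42 / 0.992 = 12576.03
Insurance premium = 0.8% × 12576.03 = 100.61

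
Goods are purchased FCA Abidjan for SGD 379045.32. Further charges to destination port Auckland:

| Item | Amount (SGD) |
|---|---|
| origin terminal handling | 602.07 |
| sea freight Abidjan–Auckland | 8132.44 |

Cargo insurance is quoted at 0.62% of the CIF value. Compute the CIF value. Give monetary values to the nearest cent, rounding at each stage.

Let C be the CIF value. C = FCA price + pre-shipment costs + freight + 0.62% × C
C − 0.62% × C = 379045.32 + 602.07 + 8132.44
0.9938 × C = 387779.83
C = 387779.83 / 0.9938 = 390199.06
Insurance premium = 0.62% × 390199.06 = 2419.23

CIF value: SGD 390199.06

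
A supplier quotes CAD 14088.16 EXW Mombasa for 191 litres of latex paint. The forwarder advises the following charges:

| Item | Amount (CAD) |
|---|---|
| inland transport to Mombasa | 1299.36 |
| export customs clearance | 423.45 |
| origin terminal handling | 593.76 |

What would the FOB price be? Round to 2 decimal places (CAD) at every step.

FOB price: CAD 16404.73

From EXW to FOB, the seller additionally bears: inland to port, export clearance, origin terminal.
FOB price = 14088.16 + 1299.36 + 423.45 + 593.76 = 16404.73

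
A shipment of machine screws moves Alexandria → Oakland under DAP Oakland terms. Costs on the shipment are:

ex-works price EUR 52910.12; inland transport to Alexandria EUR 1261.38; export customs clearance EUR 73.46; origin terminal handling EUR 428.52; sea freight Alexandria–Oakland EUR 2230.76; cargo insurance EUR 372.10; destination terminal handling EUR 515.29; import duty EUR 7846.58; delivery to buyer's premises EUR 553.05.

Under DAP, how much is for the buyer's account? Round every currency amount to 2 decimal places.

DAP: the seller bears all costs to the named destination except import duty and clearance.
Seller's account: goods 52910.12 + inland to port 1261.38 + export clearance 73.46 + origin terminal 428.52 + freight 2230.76 + insurance 372.10 + destination terminal 515.29 + delivery 553.05 = 58344.68
Buyer's account: duty 7846.58 = 7846.58

Buyer's account: EUR 7846.58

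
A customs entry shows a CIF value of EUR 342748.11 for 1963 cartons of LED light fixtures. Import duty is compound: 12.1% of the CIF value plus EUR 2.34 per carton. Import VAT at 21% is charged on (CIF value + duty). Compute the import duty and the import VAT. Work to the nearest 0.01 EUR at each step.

Ad valorem component: 342748.11 × 12.1% = 41472.52
Specific component: 1963 × 2.34 = 4593.42
Import duty = 41472.52 + 4593.42 = 46065.94
VAT base = CIF + duty = 342748.11 + 46065.94 = 388814.05
Import VAT = 388814.05 × 21% = 81650.95

Import duty: EUR 46065.94; import VAT: EUR 81650.95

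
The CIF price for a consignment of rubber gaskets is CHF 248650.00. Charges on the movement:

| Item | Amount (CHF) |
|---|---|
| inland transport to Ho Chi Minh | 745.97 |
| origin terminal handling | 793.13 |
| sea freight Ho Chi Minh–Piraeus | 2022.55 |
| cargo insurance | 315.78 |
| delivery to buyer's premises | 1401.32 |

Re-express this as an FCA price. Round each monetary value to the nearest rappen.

Not relevant to the conversion: inland to port — on the seller under both CIF and FCA; already in the CIF price and stays in the FCA price. delivery — on the buyer under both terms; not part of either seller's price.
From CIF to FCA, the seller no longer bears: origin terminal, freight, insurance.
FCA price = 248650.00 − 793.13 − 2022.55 − 315.78 = 245518.54

FCA price: CHF 245518.54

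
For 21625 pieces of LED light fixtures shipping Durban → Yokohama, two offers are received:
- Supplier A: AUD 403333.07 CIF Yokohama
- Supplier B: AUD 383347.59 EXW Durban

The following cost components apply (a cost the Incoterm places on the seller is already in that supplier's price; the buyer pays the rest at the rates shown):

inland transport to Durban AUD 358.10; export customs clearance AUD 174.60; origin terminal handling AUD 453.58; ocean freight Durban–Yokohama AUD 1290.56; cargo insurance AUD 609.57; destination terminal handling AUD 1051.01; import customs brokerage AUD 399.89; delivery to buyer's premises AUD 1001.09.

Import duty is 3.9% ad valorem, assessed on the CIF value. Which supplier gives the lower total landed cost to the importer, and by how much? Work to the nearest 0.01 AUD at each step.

Supplier B is cheaper by AUD 17765.93

Supplier A (CIF):
The CIF price already equals the CIF value: 403333.07
Import duty = 403333.07 × 3.9% = 15729.99
Buyer bears (A): 1051.01 + 399.89 + 1001.09 = 2451.99
Landed cost (A) = invoice 403333.07 + 2451.99 + duty 15729.99 = 421515.05
Supplier B (EXW):
CIF value = EXW price + inland to port + export clearance + origin terminal + freight + insurance = 383347.59 + 358.10 + 174.60 + 453.58 + 1290.56 + 609.57 = 386234.00
Import duty = 386234.00 × 3.9% = 15063.13
Buyer bears (B): 358.10 + 174.60 + 453.58 + 1290.56 + 609.57 + 1051.01 + 399.89 + 1001.09 = 5338.40
Landed cost (B) = invoice 383347.59 + 5338.40 + duty 15063.13 = 403749.12
Difference = |421515.05 − 403749.12| = 17765.93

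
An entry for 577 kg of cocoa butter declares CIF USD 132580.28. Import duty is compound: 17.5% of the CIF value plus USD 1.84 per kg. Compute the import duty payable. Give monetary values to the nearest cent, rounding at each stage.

Ad valorem component: 132580.28 × 17.5% = 23201.55
Specific component: 577 × 1.84 = 1061.68
Import duty = 23201.55 + 1061.68 = 24263.23

Import duty: USD 24263.23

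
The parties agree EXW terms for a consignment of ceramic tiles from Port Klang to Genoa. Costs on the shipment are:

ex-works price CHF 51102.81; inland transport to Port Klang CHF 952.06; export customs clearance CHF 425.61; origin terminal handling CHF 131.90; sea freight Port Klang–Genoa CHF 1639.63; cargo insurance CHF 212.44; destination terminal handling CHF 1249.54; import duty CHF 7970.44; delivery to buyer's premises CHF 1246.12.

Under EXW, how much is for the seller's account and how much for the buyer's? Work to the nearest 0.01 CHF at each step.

Seller: CHF 51102.81; buyer: CHF 13827.74

EXW: the seller makes goods available at their premises; the buyer bears all onward costs.
Seller's account: goods 51102.81 = 51102.81
Buyer's account: inland to port 952.06 + export clearance 425.61 + origin terminal 131.90 + freight 1639.63 + insurance 212.44 + destination terminal 1249.54 + duty 7970.44 + delivery 1246.12 = 13827.74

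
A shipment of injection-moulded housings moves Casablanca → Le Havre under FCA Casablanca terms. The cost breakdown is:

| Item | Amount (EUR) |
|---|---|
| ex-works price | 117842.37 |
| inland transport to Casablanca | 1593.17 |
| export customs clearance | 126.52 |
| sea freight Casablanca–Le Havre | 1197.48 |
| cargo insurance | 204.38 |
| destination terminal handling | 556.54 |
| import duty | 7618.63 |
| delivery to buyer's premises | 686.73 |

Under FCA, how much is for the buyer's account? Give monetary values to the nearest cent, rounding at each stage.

Buyer's account: EUR 10263.76

FCA: the seller delivers export-cleared goods to the carrier; the buyer bears costs from that point.
Seller's account: goods 117842.37 + inland to port 1593.17 + export clearance 126.52 = 119562.06
Buyer's account: freight 1197.48 + insurance 204.38 + destination terminal 556.54 + duty 7618.63 + delivery 686.73 = 10263.76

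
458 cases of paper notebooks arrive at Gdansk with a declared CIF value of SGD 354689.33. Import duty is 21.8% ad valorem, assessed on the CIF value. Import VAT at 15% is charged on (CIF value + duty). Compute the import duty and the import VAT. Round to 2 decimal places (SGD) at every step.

Import duty: SGD 77322.27; import VAT: SGD 64801.74

Import duty = 354689.33 × 21.8% = 77322.27
VAT base = CIF + duty = 354689.33 + 77322.27 = 432011.60
Import VAT = 432011.60 × 15% = 64801.74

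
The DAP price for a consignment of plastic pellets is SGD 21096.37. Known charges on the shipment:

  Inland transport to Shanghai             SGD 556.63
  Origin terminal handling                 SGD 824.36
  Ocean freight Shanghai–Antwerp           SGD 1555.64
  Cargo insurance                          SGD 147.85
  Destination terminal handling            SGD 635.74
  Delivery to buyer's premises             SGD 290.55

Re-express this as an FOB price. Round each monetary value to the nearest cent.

Not relevant to the conversion: origin terminal, inland to port — on the seller under both DAP and FOB; already in the DAP price and stays in the FOB price.
From DAP to FOB, the seller no longer bears: freight, insurance, destination terminal, delivery.
FOB price = 21096.37 − 1555.64 − 147.85 − 635.74 − 290.55 = 18466.59

FOB price: SGD 18466.59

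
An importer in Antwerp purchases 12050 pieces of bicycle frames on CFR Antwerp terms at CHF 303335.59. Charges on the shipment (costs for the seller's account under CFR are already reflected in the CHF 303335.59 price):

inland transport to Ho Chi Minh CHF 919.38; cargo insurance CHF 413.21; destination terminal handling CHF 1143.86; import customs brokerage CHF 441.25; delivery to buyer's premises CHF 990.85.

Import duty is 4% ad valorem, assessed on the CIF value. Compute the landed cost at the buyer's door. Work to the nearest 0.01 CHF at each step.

Total landed cost: CHF 318474.71

CFR: the seller pays costs through ocean freight to the destination port, but not insurance.
Already in the invoice (seller's account under CFR): inland to port — exclude.
CIF value = CFR price + insurance = 303335.59 + 413.21 = 303748.80
Import duty = 303748.80 × 4% = 12149.95
Buyer bears: insurance 413.21 + destination terminal 1143.86 + brokerage 441.25 + delivery 990.85 + duty 12149.95 = 15139.12
Landed cost = invoice 303335.59 + 15139.12 = 318474.71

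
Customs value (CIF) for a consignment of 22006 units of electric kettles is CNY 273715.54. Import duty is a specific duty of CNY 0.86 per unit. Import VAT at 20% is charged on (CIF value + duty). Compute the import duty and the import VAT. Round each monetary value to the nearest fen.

Import duty: CNY 18925.16; import VAT: CNY 58528.14

Import duty = 22006 × 0.86 = 18925.16
VAT base = CIF + duty = 273715.54 + 18925.16 = 292640.70
Import VAT = 292640.70 × 20% = 58528.14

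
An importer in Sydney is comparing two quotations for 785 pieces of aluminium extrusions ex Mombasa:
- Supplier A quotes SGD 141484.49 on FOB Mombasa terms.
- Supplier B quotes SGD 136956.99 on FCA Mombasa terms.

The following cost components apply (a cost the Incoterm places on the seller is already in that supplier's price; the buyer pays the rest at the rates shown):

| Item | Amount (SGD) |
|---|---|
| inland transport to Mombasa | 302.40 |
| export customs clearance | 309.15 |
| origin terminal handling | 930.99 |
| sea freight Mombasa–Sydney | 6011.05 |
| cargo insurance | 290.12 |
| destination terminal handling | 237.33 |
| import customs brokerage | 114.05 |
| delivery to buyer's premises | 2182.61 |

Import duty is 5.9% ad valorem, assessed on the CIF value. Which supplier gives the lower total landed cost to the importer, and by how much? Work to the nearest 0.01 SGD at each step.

Supplier B is cheaper by SGD 3808.70

Supplier A (FOB):
CIF value = FOB price + freight + insurance = 141484.49 + 6011.05 + 290.12 = 147785.66
Import duty = 147785.66 × 5.9% = 8719.35
Buyer bears (A): 6011.05 + 290.12 + 237.33 + 114.05 + 2182.61 = 8835.16
Landed cost (A) = invoice 141484.49 + 8835.16 + duty 8719.35 = 159039.00
Supplier B (FCA):
CIF value = FCA price + origin terminal + freight + insurance = 136956.99 + 930.99 + 6011.05 + 290.12 = 144189.15
Import duty = 144189.15 × 5.9% = 8507.16
Buyer bears (B): 930.99 + 6011.05 + 290.12 + 237.33 + 114.05 + 2182.61 = 9766.15
Landed cost (B) = invoice 136956.99 + 9766.15 + duty 8507.16 = 155230.30
Difference = |159039.00 − 155230.30| = 3808.70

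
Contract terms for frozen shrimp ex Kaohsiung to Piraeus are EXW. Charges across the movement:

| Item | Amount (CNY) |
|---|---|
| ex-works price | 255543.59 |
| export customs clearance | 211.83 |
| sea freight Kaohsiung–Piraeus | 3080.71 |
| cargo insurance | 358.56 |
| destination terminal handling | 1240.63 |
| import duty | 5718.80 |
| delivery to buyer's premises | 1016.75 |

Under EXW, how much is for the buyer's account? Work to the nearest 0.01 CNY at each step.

Buyer's account: CNY 11627.28

EXW: the seller makes goods available at their premises; the buyer bears all onward costs.
Seller's account: goods 255543.59 = 255543.59
Buyer's account: export clearance 211.83 + freight 3080.71 + insurance 358.56 + destination terminal 1240.63 + duty 5718.80 + delivery 1016.75 = 11627.28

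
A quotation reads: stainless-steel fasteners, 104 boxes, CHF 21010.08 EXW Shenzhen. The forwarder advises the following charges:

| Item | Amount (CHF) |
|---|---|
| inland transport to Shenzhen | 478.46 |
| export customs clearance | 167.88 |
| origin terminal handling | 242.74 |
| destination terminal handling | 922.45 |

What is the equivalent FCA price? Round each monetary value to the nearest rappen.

FCA price: CHF 21656.42

Not relevant to the conversion: origin terminal, destination terminal — on the buyer under both terms; not part of either seller's price.
From EXW to FCA, the seller additionally bears: inland to port, export clearance.
FCA price = 21010.08 + 478.46 + 167.88 = 21656.42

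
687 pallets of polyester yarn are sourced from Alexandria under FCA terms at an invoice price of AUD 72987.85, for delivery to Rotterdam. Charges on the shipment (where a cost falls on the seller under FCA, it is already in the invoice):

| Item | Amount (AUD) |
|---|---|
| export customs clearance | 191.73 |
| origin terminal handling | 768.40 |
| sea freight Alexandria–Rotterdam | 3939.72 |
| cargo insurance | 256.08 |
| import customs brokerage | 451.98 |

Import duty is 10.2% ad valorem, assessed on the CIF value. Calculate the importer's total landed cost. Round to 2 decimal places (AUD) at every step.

FCA: the seller delivers export-cleared goods to the carrier; the buyer bears costs from that point.
Already in the invoice (seller's account under FCA): export clearance — exclude.
CIF value = FCA price + origin terminal + freight + insurance = 72987.85 + 768.40 + 3939.72 + 256.08 = 77952.05
Import duty = 77952.05 × 10.2% = 7951.11
Buyer bears: origin terminal 768.40 + freight 3939.72 + insurance 256.08 + brokerage 451.98 + duty 7951.11 = 13367.29
Landed cost = invoice 72987.85 + 13367.29 = 86355.14

Total landed cost: AUD 86355.14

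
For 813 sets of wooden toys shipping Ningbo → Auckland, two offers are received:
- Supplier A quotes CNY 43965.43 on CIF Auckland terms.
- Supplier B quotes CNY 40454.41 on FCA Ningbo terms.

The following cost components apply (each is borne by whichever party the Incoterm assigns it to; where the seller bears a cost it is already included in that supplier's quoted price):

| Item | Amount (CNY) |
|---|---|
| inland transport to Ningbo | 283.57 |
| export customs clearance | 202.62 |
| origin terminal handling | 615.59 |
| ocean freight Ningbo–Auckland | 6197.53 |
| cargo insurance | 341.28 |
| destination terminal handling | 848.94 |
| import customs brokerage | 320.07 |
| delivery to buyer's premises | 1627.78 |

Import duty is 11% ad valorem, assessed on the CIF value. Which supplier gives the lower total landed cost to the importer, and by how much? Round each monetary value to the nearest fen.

Supplier A is cheaper by CNY 4044.15

Supplier A (CIF):
The CIF price already equals the CIF value: 43965.43
Import duty = 43965.43 × 11% = 4836.20
Buyer bears (A): 848.94 + 320.07 + 1627.78 = 2796.79
Landed cost (A) = invoice 43965.43 + 2796.79 + duty 4836.20 = 51598.42
Supplier B (FCA):
CIF value = FCA price + origin terminal + freight + insurance = 40454.41 + 615.59 + 6197.53 + 341.28 = 47608.81
Import duty = 47608.81 × 11% = 5236.97
Buyer bears (B): 615.59 + 6197.53 + 341.28 + 848.94 + 320.07 + 1627.78 = 9951.19
Landed cost (B) = invoice 40454.41 + 9951.19 + duty 5236.97 = 55642.57
Difference = |51598.42 − 55642.57| = 4044.15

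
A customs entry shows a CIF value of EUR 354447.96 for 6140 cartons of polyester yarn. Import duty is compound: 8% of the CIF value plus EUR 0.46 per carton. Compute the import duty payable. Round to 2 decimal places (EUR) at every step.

Import duty: EUR 31180.24

Ad valorem component: 354447.96 × 8% = 28355.84
Specific component: 6140 × 0.46 = 2824.40
Import duty = 28355.84 + 2824.40 = 31180.24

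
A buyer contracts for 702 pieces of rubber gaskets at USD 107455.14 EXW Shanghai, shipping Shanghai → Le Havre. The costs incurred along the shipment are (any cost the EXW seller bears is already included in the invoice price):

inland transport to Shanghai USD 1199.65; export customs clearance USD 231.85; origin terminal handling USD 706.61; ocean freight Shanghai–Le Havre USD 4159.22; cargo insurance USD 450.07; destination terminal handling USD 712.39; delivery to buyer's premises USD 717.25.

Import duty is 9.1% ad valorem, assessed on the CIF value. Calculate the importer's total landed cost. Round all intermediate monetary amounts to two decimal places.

Total landed cost: USD 126024.61

EXW: the seller makes goods available at their premises; the buyer bears all onward costs.
CIF value = EXW price + inland to port + export clearance + origin terminal + freight + insurance = 107455.14 + 1199.65 + 231.85 + 706.61 + 4159.22 + 450.07 = 114202.54
Import duty = 114202.54 × 9.1% = 10392.43
Buyer bears: inland to port 1199.65 + export clearance 231.85 + origin terminal 706.61 + freight 4159.22 + insurance 450.07 + destination terminal 712.39 + delivery 717.25 + duty 10392.43 = 18569.47
Landed cost = invoice 107455.14 + 18569.47 = 126024.61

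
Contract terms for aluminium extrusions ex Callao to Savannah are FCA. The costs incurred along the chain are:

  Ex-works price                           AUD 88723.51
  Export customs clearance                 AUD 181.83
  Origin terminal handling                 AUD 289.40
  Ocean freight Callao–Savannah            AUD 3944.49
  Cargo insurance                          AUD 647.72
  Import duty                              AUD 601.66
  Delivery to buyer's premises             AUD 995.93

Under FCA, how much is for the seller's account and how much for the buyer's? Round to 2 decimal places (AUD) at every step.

FCA: the seller delivers export-cleared goods to the carrier; the buyer bears costs from that point.
Seller's account: goods 88723.51 + export clearance 181.83 = 88905.34
Buyer's account: origin terminal 289.40 + freight 3944.49 + insurance 647.72 + duty 601.66 + delivery 995.93 = 6479.20

Seller: AUD 88905.34; buyer: AUD 6479.20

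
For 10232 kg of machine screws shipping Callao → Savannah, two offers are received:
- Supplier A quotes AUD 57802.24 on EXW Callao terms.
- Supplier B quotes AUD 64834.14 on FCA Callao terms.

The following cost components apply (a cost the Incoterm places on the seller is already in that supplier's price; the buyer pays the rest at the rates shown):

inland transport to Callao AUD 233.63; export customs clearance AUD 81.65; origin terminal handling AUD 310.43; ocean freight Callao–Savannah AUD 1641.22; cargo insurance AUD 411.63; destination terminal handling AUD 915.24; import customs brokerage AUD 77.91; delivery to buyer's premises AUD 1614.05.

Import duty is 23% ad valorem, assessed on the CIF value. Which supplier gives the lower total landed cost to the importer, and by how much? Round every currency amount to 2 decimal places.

Supplier A is cheaper by AUD 8261.45

Supplier A (EXW):
CIF value = EXW price + inland to port + export clearance + origin terminal + freight + insurance = 57802.24 + 233.63 + 81.65 + 310.43 + 1641.22 + 411.63 = 60480.80
Import duty = 60480.80 × 23% = 13910.58
Buyer bears (A): 233.63 + 81.65 + 310.43 + 1641.22 + 411.63 + 915.24 + 77.91 + 1614.05 = 5285.76
Landed cost (A) = invoice 57802.24 + 5285.76 + duty 13910.58 = 76998.58
Supplier B (FCA):
CIF value = FCA price + origin terminal + freight + insurance = 64834.14 + 310.43 + 1641.22 + 411.63 = 67197.42
Import duty = 67197.42 × 23% = 15455.41
Buyer bears (B): 310.43 + 1641.22 + 411.63 + 915.24 + 77.91 + 1614.05 = 4970.48
Landed cost (B) = invoice 64834.14 + 4970.48 + duty 15455.41 = 85260.03
Difference = |76998.58 − 85260.03| = 8261.45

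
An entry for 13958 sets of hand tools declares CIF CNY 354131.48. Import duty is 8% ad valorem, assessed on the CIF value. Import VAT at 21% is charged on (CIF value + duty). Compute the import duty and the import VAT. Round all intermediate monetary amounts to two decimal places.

Import duty = 354131.48 × 8% = 28330.52
VAT base = CIF + duty = 354131.48 + 28330.52 = 382462.00
Import VAT = 382462.00 × 21% = 80317.02

Import duty: CNY 28330.52; import VAT: CNY 80317.02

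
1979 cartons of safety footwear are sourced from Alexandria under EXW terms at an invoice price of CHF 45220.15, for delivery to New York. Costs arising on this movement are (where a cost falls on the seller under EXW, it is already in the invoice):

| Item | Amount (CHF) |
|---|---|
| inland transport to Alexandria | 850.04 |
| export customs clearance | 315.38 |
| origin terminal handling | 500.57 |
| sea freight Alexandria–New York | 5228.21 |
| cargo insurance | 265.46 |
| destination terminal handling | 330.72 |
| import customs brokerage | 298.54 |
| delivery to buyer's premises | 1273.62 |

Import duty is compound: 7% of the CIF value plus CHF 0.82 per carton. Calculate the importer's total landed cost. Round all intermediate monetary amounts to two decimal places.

EXW: the seller makes goods available at their premises; the buyer bears all onward costs.
CIF value = EXW price + inland to port + export clearance + origin terminal + freight + insurance = 45220.15 + 850.04 + 315.38 + 500.57 + 5228.21 + 265.46 = 52379.81
Ad valorem component: 52379.81 × 7% = 3666.59
Specific component: 1979 × 0.82 = 1622.78
Import duty = 3666.59 + 1622.78 = 5289.37
Buyer bears: inland to port 850.04 + export clearance 315.38 + origin terminal 500.57 + freight 5228.21 + insurance 265.46 + destination terminal 330.72 + brokerage 298.54 + delivery 1273.62 + duty 5289.37 = 14351.91
Landed cost = invoice 45220.15 + 14351.91 = 59572.06

Total landed cost: CHF 59572.06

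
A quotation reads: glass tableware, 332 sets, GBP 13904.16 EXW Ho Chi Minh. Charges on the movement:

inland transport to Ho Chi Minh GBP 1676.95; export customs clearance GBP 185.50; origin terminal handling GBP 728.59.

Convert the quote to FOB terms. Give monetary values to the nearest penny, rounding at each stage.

FOB price: GBP 16495.20

From EXW to FOB, the seller additionally bears: inland to port, export clearance, origin terminal.
FOB price = 13904.16 + 1676.95 + 185.50 + 728.59 = 16495.20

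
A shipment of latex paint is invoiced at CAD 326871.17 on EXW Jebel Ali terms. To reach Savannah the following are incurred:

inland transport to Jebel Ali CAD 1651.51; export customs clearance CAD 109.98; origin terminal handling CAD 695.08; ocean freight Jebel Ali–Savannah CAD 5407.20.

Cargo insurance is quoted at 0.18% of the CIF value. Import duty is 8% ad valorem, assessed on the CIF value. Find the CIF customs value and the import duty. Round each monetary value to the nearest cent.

Let C be the CIF value. C = EXW price + pre-shipment costs + freight + 0.18% × C
C − 0.18% × C = 326871.17 + 1651.51 + 109.98 + 695.08 + 5407.20
0.9982 × C = 334734.94
C = 334734.94 / 0.9982 = 335338.55
Insurance premium = 0.18% × 335338.55 = 603.61
Import duty = 335338.55 × 8% = 26827.08

CIF value: CAD 335338.55; import duty: CAD 26827.08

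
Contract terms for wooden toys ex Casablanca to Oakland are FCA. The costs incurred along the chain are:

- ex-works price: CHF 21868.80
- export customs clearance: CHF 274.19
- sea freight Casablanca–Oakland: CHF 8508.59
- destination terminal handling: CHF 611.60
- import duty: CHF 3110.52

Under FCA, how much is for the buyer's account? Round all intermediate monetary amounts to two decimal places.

Buyer's account: CHF 12230.71

FCA: the seller delivers export-cleared goods to the carrier; the buyer bears costs from that point.
Seller's account: goods 21868.80 + export clearance 274.19 = 22142.99
Buyer's account: freight 8508.59 + destination terminal 611.60 + duty 3110.52 = 12230.71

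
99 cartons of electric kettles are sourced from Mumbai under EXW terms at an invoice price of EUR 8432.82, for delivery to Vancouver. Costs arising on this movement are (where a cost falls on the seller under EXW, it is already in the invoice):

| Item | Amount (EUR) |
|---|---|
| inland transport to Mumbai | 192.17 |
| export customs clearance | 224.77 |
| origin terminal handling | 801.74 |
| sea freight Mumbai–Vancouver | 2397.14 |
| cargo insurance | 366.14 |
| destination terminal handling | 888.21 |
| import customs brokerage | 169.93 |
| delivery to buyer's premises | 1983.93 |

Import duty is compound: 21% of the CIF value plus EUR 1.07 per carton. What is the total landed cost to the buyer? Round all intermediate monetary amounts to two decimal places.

EXW: the seller makes goods available at their premises; the buyer bears all onward costs.
CIF value = EXW price + inland to port + export clearance + origin terminal + freight + insurance = 8432.82 + 192.17 + 224.77 + 801.74 + 2397.14 + 366.14 = 12414.78
Ad valorem component: 12414.78 × 21% = 2607.10
Specific component: 99 × 1.07 = 105.93
Import duty = 2607.10 + 105.93 = 2713.03
Buyer bears: inland to port 192.17 + export clearance 224.77 + origin terminal 801.74 + freight 2397.14 + insurance 366.14 + destination terminal 888.21 + brokerage 169.93 + delivery 1983.93 + duty 2713.03 = 9737.06
Landed cost = invoice 8432.82 + 9737.06 = 18169.88

Total landed cost: EUR 18169.88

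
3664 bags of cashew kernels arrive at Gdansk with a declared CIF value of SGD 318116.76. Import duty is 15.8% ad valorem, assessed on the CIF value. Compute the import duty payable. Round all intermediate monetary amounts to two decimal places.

Import duty = 318116.76 × 15.8% = 50262.45

Import duty: SGD 50262.45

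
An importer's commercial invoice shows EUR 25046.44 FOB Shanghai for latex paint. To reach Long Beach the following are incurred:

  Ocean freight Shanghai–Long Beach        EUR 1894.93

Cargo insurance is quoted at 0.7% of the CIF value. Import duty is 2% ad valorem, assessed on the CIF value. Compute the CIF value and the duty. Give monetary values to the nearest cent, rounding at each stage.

CIF value: EUR 27131.29; import duty: EUR 542.63

Let C be the CIF value. C = FOB price + freight + 0.7% × C
C − 0.7% × C = 25046.44 + 1894.93
0.993 × C = 26941.37
C = 26941.37 / 0.993 = 27131.29
Insurance premium = 0.7% × 27131.29 = 189.92
Import duty = 27131.29 × 2% = 542.63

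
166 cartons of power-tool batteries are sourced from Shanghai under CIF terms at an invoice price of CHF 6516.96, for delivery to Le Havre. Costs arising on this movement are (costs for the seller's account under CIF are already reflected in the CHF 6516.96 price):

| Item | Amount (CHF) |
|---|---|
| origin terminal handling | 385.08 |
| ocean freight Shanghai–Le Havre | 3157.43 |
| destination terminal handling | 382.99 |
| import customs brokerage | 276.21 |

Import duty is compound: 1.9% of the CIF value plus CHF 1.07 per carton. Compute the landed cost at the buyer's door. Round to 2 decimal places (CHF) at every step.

CIF: the seller pays costs through ocean freight and marine insurance to the destination port.
Already in the invoice (seller's account under CIF): origin terminal, freight — exclude.
The CIF price already equals the CIF value: 6516.96
Ad valorem component: 6516.96 × 1.9% = 123.82
Specific component: 166 × 1.07 = 177.62
Import duty = 123.82 + 177.62 = 301.44
Buyer bears: destination terminal 382.99 + brokerage 276.21 + duty 301.44 = 960.64
Landed cost = invoice 6516.96 + 960.64 = 7477.60

Total landed cost: CHF 7477.60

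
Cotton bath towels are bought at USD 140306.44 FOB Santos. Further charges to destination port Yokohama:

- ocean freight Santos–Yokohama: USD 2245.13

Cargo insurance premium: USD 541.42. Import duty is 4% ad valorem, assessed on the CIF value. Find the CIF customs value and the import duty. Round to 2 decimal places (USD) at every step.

CIF = FOB price + freight + insurance
CIF = 140306.44 + 2245.13 + 541.42 = 143092.99
Import duty = 143092.99 × 4% = 5723.72

CIF value: USD 143092.99; import duty: USD 5723.72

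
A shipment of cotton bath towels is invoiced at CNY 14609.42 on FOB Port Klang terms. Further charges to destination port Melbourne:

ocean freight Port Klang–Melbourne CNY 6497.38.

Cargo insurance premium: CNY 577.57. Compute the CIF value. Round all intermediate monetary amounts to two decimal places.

CIF value: CNY 21684.37

CIF = FOB price + freight + insurance
CIF = 14609.42 + 6497.38 + 577.57 = 21684.37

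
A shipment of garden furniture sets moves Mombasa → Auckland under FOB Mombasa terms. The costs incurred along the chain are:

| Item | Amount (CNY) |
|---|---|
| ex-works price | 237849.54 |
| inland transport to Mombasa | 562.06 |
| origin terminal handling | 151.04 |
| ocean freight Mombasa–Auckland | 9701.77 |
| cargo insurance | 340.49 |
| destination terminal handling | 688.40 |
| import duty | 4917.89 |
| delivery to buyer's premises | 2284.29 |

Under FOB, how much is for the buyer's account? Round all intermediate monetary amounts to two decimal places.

FOB: the seller bears costs until goods are on board at the origin port; the buyer bears freight, insurance and all costs thereafter.
Seller's account: goods 237849.54 + inland to port 562.06 + origin terminal 151.04 = 238562.64
Buyer's account: freight 9701.77 + insurance 340.49 + destination terminal 688.40 + duty 4917.89 + delivery 2284.29 = 17932.84

Buyer's account: CNY 17932.84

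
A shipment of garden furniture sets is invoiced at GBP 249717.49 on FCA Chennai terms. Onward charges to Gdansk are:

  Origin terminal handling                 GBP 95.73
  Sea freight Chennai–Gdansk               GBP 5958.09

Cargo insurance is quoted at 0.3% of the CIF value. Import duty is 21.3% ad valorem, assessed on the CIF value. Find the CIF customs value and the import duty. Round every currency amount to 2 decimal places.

Let C be the CIF value. C = FCA price + pre-shipment costs + freight + 0.3% × C
C − 0.3% × C = 249717.49 + 95.73 + 5958.09
0.997 × C = 255771.31
C = 255771.31 / 0.997 = 256540.93
Insurance premium = 0.3% × 256540.93 = 769.62
Import duty = 256540.93 × 21.3% = 54643.22

CIF value: GBP 256540.93; import duty: GBP 54643.22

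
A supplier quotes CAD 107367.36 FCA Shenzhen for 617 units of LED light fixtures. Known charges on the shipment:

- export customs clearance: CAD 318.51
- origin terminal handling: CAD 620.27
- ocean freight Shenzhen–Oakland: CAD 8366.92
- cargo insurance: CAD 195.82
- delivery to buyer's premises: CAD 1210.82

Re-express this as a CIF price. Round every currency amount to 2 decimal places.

Not relevant to the conversion: export clearance — on the seller under both FCA and CIF; already in the FCA price and stays in the CIF price. delivery — on the buyer under both terms; not part of either seller's price.
From FCA to CIF, the seller additionally bears: origin terminal, freight, insurance.
CIF price = 107367.36 + 620.27 + 8366.92 + 195.82 = 116550.37

CIF price: CAD 116550.37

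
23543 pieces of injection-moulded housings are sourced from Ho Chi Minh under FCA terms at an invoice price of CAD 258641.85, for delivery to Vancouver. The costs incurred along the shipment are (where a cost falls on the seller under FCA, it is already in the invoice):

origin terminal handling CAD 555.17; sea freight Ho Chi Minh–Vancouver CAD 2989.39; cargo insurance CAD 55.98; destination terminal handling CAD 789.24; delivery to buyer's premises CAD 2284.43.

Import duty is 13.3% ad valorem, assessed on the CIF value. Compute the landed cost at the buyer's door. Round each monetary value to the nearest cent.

Total landed cost: CAD 300194.30

FCA: the seller delivers export-cleared goods to the carrier; the buyer bears costs from that point.
CIF value = FCA price + origin terminal + freight + insurance = 258641.85 + 555.17 + 2989.39 + 55.98 = 262242.39
Import duty = 262242.39 × 13.3% = 34878.24
Buyer bears: origin terminal 555.17 + freight 2989.39 + insurance 55.98 + destination terminal 789.24 + delivery 2284.43 + duty 34878.24 = 41552.45
Landed cost = invoice 258641.85 + 41552.45 = 300194.30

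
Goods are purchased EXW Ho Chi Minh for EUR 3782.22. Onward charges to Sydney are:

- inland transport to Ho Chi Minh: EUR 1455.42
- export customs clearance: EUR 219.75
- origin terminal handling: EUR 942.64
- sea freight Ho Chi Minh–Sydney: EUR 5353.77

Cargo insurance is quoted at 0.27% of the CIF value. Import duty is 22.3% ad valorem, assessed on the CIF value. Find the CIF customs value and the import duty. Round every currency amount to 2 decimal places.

CIF value: EUR 11785.62; import duty: EUR 2628.19

Let C be the CIF value. C = EXW price + pre-shipment costs + freight + 0.27% × C
C − 0.27% × C = 3782.22 + 1455.42 + 219.75 + 942.64 + 5353.77
0.9973 × C = 11753.80
C = 11753.80 / 0.9973 = 11785.62
Insurance premium = 0.27% × 11785.62 = 31.82
Import duty = 11785.62 × 22.3% = 2628.19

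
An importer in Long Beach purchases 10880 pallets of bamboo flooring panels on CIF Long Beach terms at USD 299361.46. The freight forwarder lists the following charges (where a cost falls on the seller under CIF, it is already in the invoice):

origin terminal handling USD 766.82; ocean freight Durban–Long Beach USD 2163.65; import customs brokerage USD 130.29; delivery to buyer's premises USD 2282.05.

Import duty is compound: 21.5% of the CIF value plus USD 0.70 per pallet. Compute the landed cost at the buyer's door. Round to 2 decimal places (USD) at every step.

CIF: the seller pays costs through ocean freight and marine insurance to the destination port.
Already in the invoice (seller's account under CIF): origin terminal, freight — exclude.
The CIF price already equals the CIF value: 299361.46
Ad valorem component: 299361.46 × 21.5% = 64362.71
Specific component: 10880 × 0.70 = 7616.00
Import duty = 64362.71 + 7616.00 = 71978.71
Buyer bears: brokerage 130.29 + delivery 2282.05 + duty 71978.71 = 74391.05
Landed cost = invoice 299361.46 + 74391.05 = 373752.51

Total landed cost: USD 373752.51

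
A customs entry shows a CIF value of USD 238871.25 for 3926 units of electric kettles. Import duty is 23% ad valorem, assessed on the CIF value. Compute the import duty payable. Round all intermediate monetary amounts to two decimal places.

Import duty = 238871.25 × 23% = 54940.39

Import duty: USD 54940.39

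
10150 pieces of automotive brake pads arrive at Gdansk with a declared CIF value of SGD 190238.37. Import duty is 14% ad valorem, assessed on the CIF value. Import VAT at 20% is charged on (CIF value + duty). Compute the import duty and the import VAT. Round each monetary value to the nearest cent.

Import duty = 190238.37 × 14% = 26633.37
VAT base = CIF + duty = 190238.37 + 26633.37 = 216871.74
Import VAT = 216871.74 × 20% = 43374.35

Import duty: SGD 26633.37; import VAT: SGD 43374.35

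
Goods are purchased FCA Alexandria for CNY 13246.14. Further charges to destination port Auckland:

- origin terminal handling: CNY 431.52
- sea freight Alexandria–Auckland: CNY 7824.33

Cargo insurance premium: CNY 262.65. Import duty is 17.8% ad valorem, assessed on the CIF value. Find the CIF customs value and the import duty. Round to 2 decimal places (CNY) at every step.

CIF = FCA price + pre-shipment costs + freight + insurance
CIF = 13246.14 + 431.52 + 7824.33 + 262.65 = 21764.64
Import duty = 21764.64 × 17.8% = 3874.11

CIF value: CNY 21764.64; import duty: CNY 3874.11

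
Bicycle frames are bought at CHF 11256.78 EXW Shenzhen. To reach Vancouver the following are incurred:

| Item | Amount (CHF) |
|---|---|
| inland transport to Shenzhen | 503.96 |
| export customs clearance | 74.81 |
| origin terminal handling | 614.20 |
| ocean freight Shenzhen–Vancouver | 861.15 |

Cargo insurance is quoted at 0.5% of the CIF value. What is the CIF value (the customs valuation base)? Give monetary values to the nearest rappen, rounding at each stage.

CIF value: CHF 13377.79

Let C be the CIF value. C = EXW price + pre-shipment costs + freight + 0.5% × C
C − 0.5% × C = 11256.78 + 503.96 + 74.81 + 614.20 + 861.15
0.995 × C = 13310.90
C = 13310.90 / 0.995 = 13377.79
Insurance premium = 0.5% × 13377.79 = 66.89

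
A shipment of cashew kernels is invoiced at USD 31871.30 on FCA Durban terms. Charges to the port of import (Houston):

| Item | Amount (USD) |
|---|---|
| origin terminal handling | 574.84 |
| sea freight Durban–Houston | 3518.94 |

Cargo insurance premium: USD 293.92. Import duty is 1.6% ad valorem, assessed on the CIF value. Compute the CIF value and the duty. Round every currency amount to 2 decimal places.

CIF value: USD 36259.00; import duty: USD 580.14

CIF = FCA price + pre-shipment costs + freight + insurance
CIF = 31871.30 + 574.84 + 3518.94 + 293.92 = 36259.00
Import duty = 36259.00 × 1.6% = 580.14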